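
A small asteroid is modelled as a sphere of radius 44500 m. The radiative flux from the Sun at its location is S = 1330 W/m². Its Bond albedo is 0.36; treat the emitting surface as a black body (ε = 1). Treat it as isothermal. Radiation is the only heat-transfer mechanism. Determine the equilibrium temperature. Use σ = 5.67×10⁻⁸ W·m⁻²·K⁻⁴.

At equilibrium, absorbed power = emitted power.
Absorbing cross-section = πr² = 6.221×10⁹ m²; emitting surface = 4πr² = 2.488×10¹⁰ m² (ratio 4).
(1−a)S·A_cross = εσ·A_surf·T⁴  ⇒  T⁴ = (1−a)S/(4σ).
T⁴ = 0.640·1330/(4·5.67×10⁻⁸) = 3.753×10⁹ K⁴.
T = (3.753×10⁹)^(1/4).

T ≈ 248 K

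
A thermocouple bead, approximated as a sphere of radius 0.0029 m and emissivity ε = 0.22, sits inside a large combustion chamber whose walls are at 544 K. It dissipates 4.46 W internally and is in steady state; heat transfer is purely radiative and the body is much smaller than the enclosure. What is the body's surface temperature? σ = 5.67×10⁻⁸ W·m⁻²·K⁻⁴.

T ≈ 1360 K

For a small grey body in a large enclosure, net radiated power = εσA(T⁴ − T_w⁴).
Steady state: P = εσA(T⁴ − T_w⁴) with A = 4πr² = 1.057×10⁻⁴ m².
T⁴ = P/(εσA) + T_w⁴ = 4.46/(0.22·5.67×10⁻⁸·1.057×10⁻⁴) + (544)⁴
    = 3.383×10¹² + 8.758×10¹⁰ = 3.471×10¹² K⁴.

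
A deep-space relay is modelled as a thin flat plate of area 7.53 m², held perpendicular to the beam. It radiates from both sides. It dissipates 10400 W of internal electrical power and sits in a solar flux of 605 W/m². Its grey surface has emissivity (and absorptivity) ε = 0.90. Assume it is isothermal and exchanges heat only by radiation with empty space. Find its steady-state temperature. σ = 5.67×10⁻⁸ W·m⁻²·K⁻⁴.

At steady state, absorbed solar power + internal power = radiated power.
Absorbed: α·S·A_cross = 0.90·605·7.530 = 4100 W (cross-section A).
Total input = 4100 + 10400 = 14500 W.
Radiated: εσ·A_surf·T⁴ with A_surf = 2A = 15.06 m².
T⁴ = 14500/(0.90·5.67×10⁻⁸·15.06) = 1.887×10¹⁰ K⁴.

T ≈ 371 K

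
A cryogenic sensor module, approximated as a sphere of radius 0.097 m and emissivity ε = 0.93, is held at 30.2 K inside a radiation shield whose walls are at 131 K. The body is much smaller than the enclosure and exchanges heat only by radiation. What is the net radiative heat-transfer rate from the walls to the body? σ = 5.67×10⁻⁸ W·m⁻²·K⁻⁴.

For a small grey body in a large enclosure: P_net = εσA(T_body⁴ − T_wall⁴).
A = 4πr² = 0.1182 m²; T_body⁴ − T_wall⁴ = 8.318×10⁵ − 2.945×10⁸ = -2.937×10⁸ K⁴.
|P_net| = 0.93·5.67×10⁻⁸·0.1182·2.937×10⁸.

P_net ≈ 1.83 W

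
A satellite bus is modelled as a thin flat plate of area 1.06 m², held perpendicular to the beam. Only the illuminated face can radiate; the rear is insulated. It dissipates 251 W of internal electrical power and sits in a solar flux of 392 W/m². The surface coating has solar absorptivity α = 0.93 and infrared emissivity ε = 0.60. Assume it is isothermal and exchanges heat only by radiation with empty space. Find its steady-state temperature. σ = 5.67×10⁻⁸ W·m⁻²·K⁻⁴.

At steady state, absorbed solar power + internal power = radiated power.
Absorbed: α·S·A_cross = 0.93·392·1.060 = 386.4 W (cross-section A).
Total input = 386.4 + 251 = 637.4 W.
Radiated: εσ·A_surf·T⁴ with A_surf = A = 1.060 m².
T⁴ = 637.4/(0.60·5.67×10⁻⁸·1.060) = 1.768×10¹⁰ K⁴.

T ≈ 365 K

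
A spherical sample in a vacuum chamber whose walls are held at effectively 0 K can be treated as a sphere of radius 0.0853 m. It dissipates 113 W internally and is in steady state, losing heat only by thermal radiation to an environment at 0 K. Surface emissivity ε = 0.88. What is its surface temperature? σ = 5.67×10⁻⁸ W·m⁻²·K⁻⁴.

Steady state: internal power = radiated power, P = εσA T⁴.
Radiating area A = 4πr² = 0.09143 m².
T⁴ = P/(εσA) = 113/(0.88·5.67×10⁻⁸·0.09143) = 2.477×10¹⁰ K⁴.
T = (2.477×10¹⁰)^(1/4).

T ≈ 397 K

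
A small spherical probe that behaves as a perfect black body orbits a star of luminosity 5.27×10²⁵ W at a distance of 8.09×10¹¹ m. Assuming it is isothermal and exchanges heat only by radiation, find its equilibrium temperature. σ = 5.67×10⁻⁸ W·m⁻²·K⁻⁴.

T ≈ 72.9 K

First find the stellar flux at distance d: S = L/(4πd²) = 5.27×10²⁵/(4π·(8.09×10¹¹)²) = 6.408 W/m².
For an isothermal sphere, absorbed (1−a)S·πr² = emitted σ·4πr²·T⁴, so T⁴ = (1−a)S/(4σ).
T⁴ = 1.00·6.408/(4·5.67×10⁻⁸) = 2.825×10⁷ K⁴.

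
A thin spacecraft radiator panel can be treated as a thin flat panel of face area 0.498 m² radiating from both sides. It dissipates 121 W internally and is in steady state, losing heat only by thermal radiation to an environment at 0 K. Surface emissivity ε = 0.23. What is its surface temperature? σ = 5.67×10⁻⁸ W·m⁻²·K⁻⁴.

T ≈ 311 K

Steady state: internal power = radiated power, P = εσA T⁴.
Radiating area A = 2·0.498 = 0.9960 m².
T⁴ = P/(εσA) = 121/(0.23·5.67×10⁻⁸·0.9960) = 9.316×10⁹ K⁴.
T = (9.316×10⁹)^(1/4).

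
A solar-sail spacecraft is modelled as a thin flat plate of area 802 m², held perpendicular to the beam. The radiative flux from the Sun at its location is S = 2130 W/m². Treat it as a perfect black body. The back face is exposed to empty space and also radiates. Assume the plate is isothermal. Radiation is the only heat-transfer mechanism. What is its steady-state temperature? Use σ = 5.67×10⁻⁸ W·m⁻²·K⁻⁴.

T ≈ 370 K

At equilibrium, absorbed power = emitted power.
Absorbing cross-section = A = 802.0 m²; emitting surface = 2A = 1604 m² (ratio 2).
S·A_cross = εσ·A_surf·T⁴  ⇒  T⁴ = S/(2σ).
T⁴ = 1.00·2130/(2·5.67×10⁻⁸) = 1.878×10¹⁰ K⁴.
T = (1.878×10¹⁰)^(1/4).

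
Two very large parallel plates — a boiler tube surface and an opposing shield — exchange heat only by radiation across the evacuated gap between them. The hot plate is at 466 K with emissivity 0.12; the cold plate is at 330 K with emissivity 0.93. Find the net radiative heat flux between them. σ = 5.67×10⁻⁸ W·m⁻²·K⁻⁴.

For two infinite grey parallel plates, q = σ(T₁⁴ − T₂⁴)/(1/ε₁ + 1/ε₂ − 1).
T₁⁴ − T₂⁴ = 4.716×10¹⁰ − 1.186×10¹⁰ = 3.530×10¹⁰ K⁴.
1/ε₁ + 1/ε₂ − 1 = 8.333 + 1.075 − 1 = 8.409.
q = 5.67×10⁻⁸ × 3.530×10¹⁰ / 8.409.

q ≈ 238 W/m²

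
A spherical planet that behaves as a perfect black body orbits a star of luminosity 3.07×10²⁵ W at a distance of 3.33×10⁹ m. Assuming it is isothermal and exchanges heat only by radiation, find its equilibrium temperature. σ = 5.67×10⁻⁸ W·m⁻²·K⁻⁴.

T ≈ 993 K

First find the stellar flux at distance d: S = L/(4πd²) = 3.07×10²⁵/(4π·(3.33×10⁹)²) = 2.203×10⁵ W/m².
For an isothermal sphere, absorbed (1−a)S·πr² = emitted σ·4πr²·T⁴, so T⁴ = (1−a)S/(4σ).
T⁴ = 1.00·2.203×10⁵/(4·5.67×10⁻⁸) = 9.714×10¹¹ K⁴.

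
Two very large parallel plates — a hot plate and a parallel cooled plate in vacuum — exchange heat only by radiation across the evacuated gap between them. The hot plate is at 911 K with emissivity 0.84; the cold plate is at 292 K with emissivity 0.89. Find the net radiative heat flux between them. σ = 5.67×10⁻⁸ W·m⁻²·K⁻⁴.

q ≈ 29400 W/m²

For two infinite grey parallel plates, q = σ(T₁⁴ − T₂⁴)/(1/ε₁ + 1/ε₂ − 1).
T₁⁴ − T₂⁴ = 6.888×10¹¹ − 7.270×10⁹ = 6.815×10¹¹ K⁴.
1/ε₁ + 1/ε₂ − 1 = 1.190 + 1.124 − 1 = 1.314.
q = 5.67×10⁻⁸ × 6.815×10¹¹ / 1.314.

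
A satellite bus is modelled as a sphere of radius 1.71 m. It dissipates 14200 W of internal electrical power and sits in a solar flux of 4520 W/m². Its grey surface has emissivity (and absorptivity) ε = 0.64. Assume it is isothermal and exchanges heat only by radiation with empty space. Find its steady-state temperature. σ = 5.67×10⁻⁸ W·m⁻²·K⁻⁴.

T ≈ 418 K

At steady state, absorbed solar power + internal power = radiated power.
Absorbed: α·S·A_cross = 0.64·4520·9.186 = 26570 W (cross-section πr²).
Total input = 26570 + 14200 = 40770 W.
Radiated: εσ·A_surf·T⁴ with A_surf = 4πr² = 36.75 m².
T⁴ = 40770/(0.64·5.67×10⁻⁸·36.75) = 3.058×10¹⁰ K⁴.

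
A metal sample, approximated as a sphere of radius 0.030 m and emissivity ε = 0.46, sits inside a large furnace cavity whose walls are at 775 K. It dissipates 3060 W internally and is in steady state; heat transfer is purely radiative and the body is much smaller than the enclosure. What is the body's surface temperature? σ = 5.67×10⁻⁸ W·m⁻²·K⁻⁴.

For a small grey body in a large enclosure, net radiated power = εσA(T⁴ − T_w⁴).
Steady state: P = εσA(T⁴ − T_w⁴) with A = 4πr² = 0.01131 m².
T⁴ = P/(εσA) + T_w⁴ = 3060/(0.46·5.67×10⁻⁸·0.01131) + (775)⁴
    = 1.037×10¹³ + 3.608×10¹¹ = 1.073×10¹³ K⁴.

T ≈ 1810 K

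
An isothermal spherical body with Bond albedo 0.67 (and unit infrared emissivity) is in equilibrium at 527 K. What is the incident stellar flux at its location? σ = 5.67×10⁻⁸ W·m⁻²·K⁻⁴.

(1−a)S·πr² = σ·4πr²·T⁴ ⇒ S = 4σT⁴/(1−a).
S = 4·5.67×10⁻⁸·7.713×10¹⁰/0.330.

S ≈ 53000 W/m²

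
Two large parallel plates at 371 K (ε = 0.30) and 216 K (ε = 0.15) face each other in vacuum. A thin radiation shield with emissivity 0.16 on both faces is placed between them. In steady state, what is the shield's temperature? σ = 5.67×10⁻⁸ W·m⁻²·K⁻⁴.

T_s ≈ 330 K

In steady state the net flux on the hot side equals that on the cold side.
σ(T₁⁴−T_s⁴)/D₁ = σ(T_s⁴−T₂⁴)/D₂, with D₁ = 1/ε₁+1/ε_s−1 = 8.583, D₂ = 1/ε_s+1/ε₂−1 = 11.92.
Solve for T_s⁴: T_s⁴ = (D₂·T₁⁴ + D₁·T₂⁴)/(D₁+D₂) = 1.192×10¹⁰ K⁴.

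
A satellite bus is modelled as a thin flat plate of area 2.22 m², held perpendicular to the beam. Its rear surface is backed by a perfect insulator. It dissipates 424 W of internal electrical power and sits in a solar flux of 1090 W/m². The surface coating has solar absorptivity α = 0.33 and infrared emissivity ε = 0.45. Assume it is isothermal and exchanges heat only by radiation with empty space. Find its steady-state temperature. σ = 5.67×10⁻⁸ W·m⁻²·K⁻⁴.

At steady state, absorbed solar power + internal power = radiated power.
Absorbed: α·S·A_cross = 0.33·1090·2.220 = 798.5 W (cross-section A).
Total input = 798.5 + 424 = 1223 W.
Radiated: εσ·A_surf·T⁴ with A_surf = A = 2.220 m².
T⁴ = 1223/(0.45·5.67×10⁻⁸·2.220) = 2.158×10¹⁰ K⁴.

T ≈ 383 K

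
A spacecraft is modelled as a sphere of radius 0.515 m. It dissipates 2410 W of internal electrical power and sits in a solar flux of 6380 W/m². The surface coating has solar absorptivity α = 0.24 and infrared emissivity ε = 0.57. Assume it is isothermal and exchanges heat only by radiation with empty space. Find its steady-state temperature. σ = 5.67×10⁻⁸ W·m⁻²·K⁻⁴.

At steady state, absorbed solar power + internal power = radiated power.
Absorbed: α·S·A_cross = 0.24·6380·0.8332 = 1276 W (cross-section πr²).
Total input = 1276 + 2410 = 3686 W.
Radiated: εσ·A_surf·T⁴ with A_surf = 4πr² = 3.333 m².
T⁴ = 3686/(0.57·5.67×10⁻⁸·3.333) = 3.422×10¹⁰ K⁴.

T ≈ 430 K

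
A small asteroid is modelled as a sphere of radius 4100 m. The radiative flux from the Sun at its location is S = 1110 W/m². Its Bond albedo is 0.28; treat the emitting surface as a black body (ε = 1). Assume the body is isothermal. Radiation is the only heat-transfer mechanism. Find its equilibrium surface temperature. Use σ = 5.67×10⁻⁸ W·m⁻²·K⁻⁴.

At equilibrium, absorbed power = emitted power.
Absorbing cross-section = πr² = 5.281×10⁷ m²; emitting surface = 4πr² = 2.112×10⁸ m² (ratio 4).
(1−a)S·A_cross = εσ·A_surf·T⁴  ⇒  T⁴ = (1−a)S/(4σ).
T⁴ = 0.720·1110/(4·5.67×10⁻⁸) = 3.524×10⁹ K⁴.
T = (3.524×10⁹)^(1/4).

T ≈ 244 K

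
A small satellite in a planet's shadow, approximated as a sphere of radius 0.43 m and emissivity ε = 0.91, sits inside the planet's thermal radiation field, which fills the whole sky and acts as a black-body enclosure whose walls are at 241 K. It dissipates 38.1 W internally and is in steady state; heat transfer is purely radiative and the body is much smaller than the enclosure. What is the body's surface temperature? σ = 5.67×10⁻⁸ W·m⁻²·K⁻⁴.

T ≈ 246 K

For a small grey body in a large enclosure, net radiated power = εσA(T⁴ − T_w⁴).
Steady state: P = εσA(T⁴ − T_w⁴) with A = 4πr² = 2.324 m².
T⁴ = P/(εσA) + T_w⁴ = 38.1/(0.91·5.67×10⁻⁸·2.324) + (241)⁴
    = 3.178×10⁸ + 3.373×10⁹ = 3.691×10⁹ K⁴.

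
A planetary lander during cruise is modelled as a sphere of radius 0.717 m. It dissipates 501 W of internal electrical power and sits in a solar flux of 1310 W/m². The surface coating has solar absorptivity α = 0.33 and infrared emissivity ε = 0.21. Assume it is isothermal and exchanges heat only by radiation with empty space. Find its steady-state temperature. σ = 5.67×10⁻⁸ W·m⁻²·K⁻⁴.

T ≈ 353 K

At steady state, absorbed solar power + internal power = radiated power.
Absorbed: α·S·A_cross = 0.33·1310·1.615 = 698.2 W (cross-section πr²).
Total input = 698.2 + 501 = 1199 W.
Radiated: εσ·A_surf·T⁴ with A_surf = 4πr² = 6.460 m².
T⁴ = 1199/(0.21·5.67×10⁻⁸·6.460) = 1.559×10¹⁰ K⁴.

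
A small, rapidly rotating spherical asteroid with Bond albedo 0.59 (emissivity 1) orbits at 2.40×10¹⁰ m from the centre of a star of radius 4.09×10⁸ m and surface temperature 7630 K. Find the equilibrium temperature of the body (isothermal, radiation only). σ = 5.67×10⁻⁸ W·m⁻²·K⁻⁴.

The star's surface emits σT_*⁴; at distance d the flux is S = σT_*⁴(R_*/d)².
S = 5.67×10⁻⁸·(7630)⁴·(4.09×10⁸/2.40×10¹⁰)² = 55810 W/m².
For an isothermal sphere T⁴ = (1−a)S/(4σ) = 1.009×10¹¹ K⁴.

T ≈ 564 K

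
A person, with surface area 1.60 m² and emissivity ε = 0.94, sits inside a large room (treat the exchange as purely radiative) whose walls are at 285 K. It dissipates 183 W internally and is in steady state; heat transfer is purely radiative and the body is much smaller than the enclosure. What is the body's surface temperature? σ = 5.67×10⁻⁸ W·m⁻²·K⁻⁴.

For a small grey body in a large enclosure, net radiated power = εσA(T⁴ − T_w⁴).
Steady state: P = εσA(T⁴ − T_w⁴) with A = 1.60 m².
T⁴ = P/(εσA) + T_w⁴ = 183/(0.94·5.67×10⁻⁸·1.600) + (285)⁴
    = 2.146×10⁹ + 6.598×10⁹ = 8.743×10⁹ K⁴.

T ≈ 306 K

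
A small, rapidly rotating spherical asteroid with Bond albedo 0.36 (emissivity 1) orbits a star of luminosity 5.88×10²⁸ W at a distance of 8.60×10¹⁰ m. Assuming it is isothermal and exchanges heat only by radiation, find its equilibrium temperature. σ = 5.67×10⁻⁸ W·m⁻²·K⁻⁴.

T ≈ 1160 K

First find the stellar flux at distance d: S = L/(4πd²) = 5.88×10²⁸/(4π·(8.60×10¹⁰)²) = 6.327×10⁵ W/m².
For an isothermal sphere, absorbed (1−a)S·πr² = emitted σ·4πr²·T⁴, so T⁴ = (1−a)S/(4σ).
T⁴ = 0.640·6.327×10⁵/(4·5.67×10⁻⁸) = 1.785×10¹² K⁴.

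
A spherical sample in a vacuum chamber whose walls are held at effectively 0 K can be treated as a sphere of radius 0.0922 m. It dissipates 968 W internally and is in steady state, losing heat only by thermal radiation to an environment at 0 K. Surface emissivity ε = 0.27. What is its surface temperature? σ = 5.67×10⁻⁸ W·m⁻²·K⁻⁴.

Steady state: internal power = radiated power, P = εσA T⁴.
Radiating area A = 4πr² = 0.1068 m².
T⁴ = P/(εσA) = 968/(0.27·5.67×10⁻⁸·0.1068) = 5.919×10¹¹ K⁴.
T = (5.919×10¹¹)^(1/4).

T ≈ 877 K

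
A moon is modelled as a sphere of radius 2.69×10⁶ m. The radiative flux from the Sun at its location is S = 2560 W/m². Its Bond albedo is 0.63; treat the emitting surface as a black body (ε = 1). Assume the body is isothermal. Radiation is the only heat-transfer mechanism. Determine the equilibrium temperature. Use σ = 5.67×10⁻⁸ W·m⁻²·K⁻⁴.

T ≈ 254 K

At equilibrium, absorbed power = emitted power.
Absorbing cross-section = πr² = 2.273×10¹³ m²; emitting surface = 4πr² = 9.093×10¹³ m² (ratio 4).
(1−a)S·A_cross = εσ·A_surf·T⁴  ⇒  T⁴ = (1−a)S/(4σ).
T⁴ = 0.370·2560/(4·5.67×10⁻⁸) = 4.176×10⁹ K⁴.
T = (4.176×10⁹)^(1/4).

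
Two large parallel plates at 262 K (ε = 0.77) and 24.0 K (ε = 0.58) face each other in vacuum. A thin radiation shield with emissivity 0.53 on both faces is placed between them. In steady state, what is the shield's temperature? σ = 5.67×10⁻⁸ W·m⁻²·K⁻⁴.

T_s ≈ 225 K

In steady state the net flux on the hot side equals that on the cold side.
σ(T₁⁴−T_s⁴)/D₁ = σ(T_s⁴−T₂⁴)/D₂, with D₁ = 1/ε₁+1/ε_s−1 = 2.185, D₂ = 1/ε_s+1/ε₂−1 = 2.611.
Solve for T_s⁴: T_s⁴ = (D₂·T₁⁴ + D₁·T₂⁴)/(D₁+D₂) = 2.565×10⁹ K⁴.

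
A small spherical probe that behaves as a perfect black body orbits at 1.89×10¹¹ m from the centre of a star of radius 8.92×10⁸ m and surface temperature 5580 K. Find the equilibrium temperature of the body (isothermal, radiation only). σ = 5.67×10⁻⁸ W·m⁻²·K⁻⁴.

The star's surface emits σT_*⁴; at distance d the flux is S = σT_*⁴(R_*/d)².
S = 5.67×10⁻⁸·(5580)⁴·(8.92×10⁸/1.89×10¹¹)² = 1224 W/m².
For an isothermal sphere T⁴ = (1−a)S/(4σ) = 5.399×10⁹ K⁴.

T ≈ 271 K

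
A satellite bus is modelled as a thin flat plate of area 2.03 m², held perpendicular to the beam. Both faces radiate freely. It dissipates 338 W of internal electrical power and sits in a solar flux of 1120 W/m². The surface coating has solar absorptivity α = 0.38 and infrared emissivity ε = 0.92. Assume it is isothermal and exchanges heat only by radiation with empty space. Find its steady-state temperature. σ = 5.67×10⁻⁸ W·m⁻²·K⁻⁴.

T ≈ 274 K

At steady state, absorbed solar power + internal power = radiated power.
Absorbed: α·S·A_cross = 0.38·1120·2.030 = 864.0 W (cross-section A).
Total input = 864.0 + 338 = 1202 W.
Radiated: εσ·A_surf·T⁴ with A_surf = 2A = 4.060 m².
T⁴ = 1202/(0.92·5.67×10⁻⁸·4.060) = 5.675×10⁹ K⁴.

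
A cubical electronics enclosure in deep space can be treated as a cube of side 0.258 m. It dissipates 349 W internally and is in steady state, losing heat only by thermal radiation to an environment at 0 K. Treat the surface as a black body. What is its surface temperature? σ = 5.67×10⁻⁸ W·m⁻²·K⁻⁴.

T ≈ 352 K

Steady state: internal power = radiated power, P = εσA T⁴.
Radiating area A = 6L² = 0.3994 m².
T⁴ = P/(εσA) = 349/(1.0·5.67×10⁻⁸·0.3994) = 1.541×10¹⁰ K⁴.
T = (1.541×10¹⁰)^(1/4).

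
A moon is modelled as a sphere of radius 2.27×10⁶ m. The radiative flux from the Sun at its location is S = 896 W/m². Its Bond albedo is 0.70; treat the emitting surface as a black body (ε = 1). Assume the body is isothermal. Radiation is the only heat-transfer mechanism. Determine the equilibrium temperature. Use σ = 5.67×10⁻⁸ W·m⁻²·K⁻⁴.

T ≈ 186 K

At equilibrium, absorbed power = emitted power.
Absorbing cross-section = πr² = 1.619×10¹³ m²; emitting surface = 4πr² = 6.475×10¹³ m² (ratio 4).
(1−a)S·A_cross = εσ·A_surf·T⁴  ⇒  T⁴ = (1−a)S/(4σ).
T⁴ = 0.300·896/(4·5.67×10⁻⁸) = 1.185×10⁹ K⁴.
T = (1.185×10⁹)^(1/4).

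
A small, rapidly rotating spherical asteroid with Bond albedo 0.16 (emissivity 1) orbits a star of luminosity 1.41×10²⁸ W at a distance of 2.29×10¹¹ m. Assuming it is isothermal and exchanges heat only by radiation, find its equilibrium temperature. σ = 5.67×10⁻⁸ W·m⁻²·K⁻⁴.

T ≈ 531 K

First find the stellar flux at distance d: S = L/(4πd²) = 1.41×10²⁸/(4π·(2.29×10¹¹)²) = 21400 W/m².
For an isothermal sphere, absorbed (1−a)S·πr² = emitted σ·4πr²·T⁴, so T⁴ = (1−a)S/(4σ).
T⁴ = 0.840·21400/(4·5.67×10⁻⁸) = 7.925×10¹⁰ K⁴.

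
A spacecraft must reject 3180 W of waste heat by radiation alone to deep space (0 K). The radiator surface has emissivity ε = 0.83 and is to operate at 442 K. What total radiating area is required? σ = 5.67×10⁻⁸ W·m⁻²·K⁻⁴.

P = εσA T⁴ ⇒ A = P/(εσT⁴).
T⁴ = 3.817×10¹⁰ K⁴.
A = 3180/(0.83 × 5.67×10⁻⁸ × 3.817×10¹⁰).

A ≈ 1.77 m²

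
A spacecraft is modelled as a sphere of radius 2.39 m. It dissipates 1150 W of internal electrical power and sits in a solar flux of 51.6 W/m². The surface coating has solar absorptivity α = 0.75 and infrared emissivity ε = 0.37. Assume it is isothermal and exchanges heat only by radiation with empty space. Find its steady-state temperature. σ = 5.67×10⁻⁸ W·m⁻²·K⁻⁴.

At steady state, absorbed solar power + internal power = radiated power.
Absorbed: α·S·A_cross = 0.75·51.6·17.95 = 694.5 W (cross-section πr²).
Total input = 694.5 + 1150 = 1844 W.
Radiated: εσ·A_surf·T⁴ with A_surf = 4πr² = 71.78 m².
T⁴ = 1844/(0.37·5.67×10⁻⁸·71.78) = 1.225×10⁹ K⁴.

T ≈ 187 K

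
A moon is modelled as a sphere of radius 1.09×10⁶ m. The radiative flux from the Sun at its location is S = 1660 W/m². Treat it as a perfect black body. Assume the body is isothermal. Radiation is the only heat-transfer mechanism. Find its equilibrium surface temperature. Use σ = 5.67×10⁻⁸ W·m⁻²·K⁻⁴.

At equilibrium, absorbed power = emitted power.
Absorbing cross-section = πr² = 3.733×10¹² m²; emitting surface = 4πr² = 1.493×10¹³ m² (ratio 4).
S·A_cross = εσ·A_surf·T⁴  ⇒  T⁴ = S/(4σ).
T⁴ = 1.00·1660/(4·5.67×10⁻⁸) = 7.319×10⁹ K⁴.
T = (7.319×10⁹)^(1/4).

T ≈ 292 K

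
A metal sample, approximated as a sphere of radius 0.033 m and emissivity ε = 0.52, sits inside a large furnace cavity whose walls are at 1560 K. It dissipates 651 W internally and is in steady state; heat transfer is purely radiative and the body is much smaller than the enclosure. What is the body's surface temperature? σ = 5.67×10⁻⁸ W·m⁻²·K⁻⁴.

For a small grey body in a large enclosure, net radiated power = εσA(T⁴ − T_w⁴).
Steady state: P = εσA(T⁴ − T_w⁴) with A = 4πr² = 0.01368 m².
T⁴ = P/(εσA) + T_w⁴ = 651/(0.52·5.67×10⁻⁸·0.01368) + (1560)⁴
    = 1.613×10¹² + 5.922×10¹² = 7.536×10¹² K⁴.

T ≈ 1660 K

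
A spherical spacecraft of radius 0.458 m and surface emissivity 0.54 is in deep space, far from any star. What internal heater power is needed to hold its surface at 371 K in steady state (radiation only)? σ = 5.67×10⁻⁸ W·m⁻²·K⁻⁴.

P ≈ 1530 W

P = εσ·4πr²·T⁴.
4πr² = 2.636 m²; T⁴ = 1.895×10¹⁰ K⁴.
P = 0.54·5.67×10⁻⁸·2.636·1.895×10¹⁰.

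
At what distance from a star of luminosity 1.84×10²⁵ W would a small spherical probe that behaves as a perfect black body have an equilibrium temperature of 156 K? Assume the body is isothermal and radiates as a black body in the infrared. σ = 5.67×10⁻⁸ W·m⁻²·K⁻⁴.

d ≈ 1.04×10¹¹ m

For an isothermal black-emitting sphere, (1−a)S·πr² = σ·4πr²·T⁴ ⇒ S = 4σT⁴/(1−a).
S = 4·5.67×10⁻⁸·(156)⁴/1.00 = 134.3 W/m².
Flux falls as S = L/(4πd²), so d = √(L/(4πS)) = √(1.84×10²⁵/(4π·134.3)).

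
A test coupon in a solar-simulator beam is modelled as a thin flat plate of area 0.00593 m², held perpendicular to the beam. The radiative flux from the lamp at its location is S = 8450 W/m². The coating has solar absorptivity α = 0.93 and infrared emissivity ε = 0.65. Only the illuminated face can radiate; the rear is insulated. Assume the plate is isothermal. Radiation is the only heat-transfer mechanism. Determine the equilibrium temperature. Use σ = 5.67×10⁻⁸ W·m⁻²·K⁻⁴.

At equilibrium, absorbed power = emitted power.
Absorbing cross-section = A = 0.005930 m²; emitting surface = A = 0.005930 m² (ratio 1).
αS·A_cross = εσ·A_surf·T⁴  ⇒  T⁴ = αS/(ε·1σ).
T⁴ = 0.930·8450/(0.65·1·5.67×10⁻⁸) = 2.132×10¹¹ K⁴.
T = (2.132×10¹¹)^(1/4).

T ≈ 680 K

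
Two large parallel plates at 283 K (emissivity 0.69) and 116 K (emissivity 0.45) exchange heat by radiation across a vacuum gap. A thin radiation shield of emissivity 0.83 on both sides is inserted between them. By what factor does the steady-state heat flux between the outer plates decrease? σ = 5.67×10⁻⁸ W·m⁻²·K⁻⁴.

Without shield: q₀ = σΔ(T⁴)/(1/ε₁+1/ε₂−1) with denominator 2.671.
With shield the two gaps are in series; the resistances add: (1/ε₁+1/ε_s−1)+(1/ε_s+1/ε₂−1) = 1.654+2.427 = 4.081.
Heat-flux ratio q₀/q = 4.081/2.671.

factor ≈ 1.53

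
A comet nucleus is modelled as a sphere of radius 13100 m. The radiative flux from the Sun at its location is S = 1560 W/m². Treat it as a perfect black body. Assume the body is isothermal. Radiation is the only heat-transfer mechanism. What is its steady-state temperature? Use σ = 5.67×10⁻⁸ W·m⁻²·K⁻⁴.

T ≈ 288 K

At equilibrium, absorbed power = emitted power.
Absorbing cross-section = πr² = 5.391×10⁸ m²; emitting surface = 4πr² = 2.157×10⁹ m² (ratio 4).
S·A_cross = εσ·A_surf·T⁴  ⇒  T⁴ = S/(4σ).
T⁴ = 1.00·1560/(4·5.67×10⁻⁸) = 6.878×10⁹ K⁴.
T = (6.878×10⁹)^(1/4).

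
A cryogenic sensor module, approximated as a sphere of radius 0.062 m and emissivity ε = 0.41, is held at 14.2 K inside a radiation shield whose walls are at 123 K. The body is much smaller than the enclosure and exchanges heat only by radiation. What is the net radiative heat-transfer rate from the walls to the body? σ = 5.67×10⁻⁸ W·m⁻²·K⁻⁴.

P_net ≈ 0.257 W

For a small grey body in a large enclosure: P_net = εσA(T_body⁴ − T_wall⁴).
A = 4πr² = 0.04831 m²; T_body⁴ − T_wall⁴ = 40660 − 2.289×10⁸ = -2.288×10⁸ K⁴.
|P_net| = 0.41·5.67×10⁻⁸·0.04831·2.288×10⁸.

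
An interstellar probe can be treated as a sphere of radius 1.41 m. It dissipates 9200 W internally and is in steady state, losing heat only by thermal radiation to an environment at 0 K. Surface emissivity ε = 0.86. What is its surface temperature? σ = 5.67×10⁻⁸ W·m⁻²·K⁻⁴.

Steady state: internal power = radiated power, P = εσA T⁴.
Radiating area A = 4πr² = 24.98 m².
T⁴ = P/(εσA) = 9200/(0.86·5.67×10⁻⁸·24.98) = 7.552×10⁹ K⁴.
T = (7.552×10⁹)^(1/4).

T ≈ 295 K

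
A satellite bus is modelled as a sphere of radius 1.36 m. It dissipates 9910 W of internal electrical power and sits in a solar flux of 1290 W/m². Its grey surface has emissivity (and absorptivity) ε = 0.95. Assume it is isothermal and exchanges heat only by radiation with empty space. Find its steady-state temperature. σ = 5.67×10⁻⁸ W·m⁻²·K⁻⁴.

T ≈ 342 K

At steady state, absorbed solar power + internal power = radiated power.
Absorbed: α·S·A_cross = 0.95·1290·5.811 = 7121 W (cross-section πr²).
Total input = 7121 + 9910 = 17030 W.
Radiated: εσ·A_surf·T⁴ with A_surf = 4πr² = 23.24 m².
T⁴ = 17030/(0.95·5.67×10⁻⁸·23.24) = 1.360×10¹⁰ K⁴.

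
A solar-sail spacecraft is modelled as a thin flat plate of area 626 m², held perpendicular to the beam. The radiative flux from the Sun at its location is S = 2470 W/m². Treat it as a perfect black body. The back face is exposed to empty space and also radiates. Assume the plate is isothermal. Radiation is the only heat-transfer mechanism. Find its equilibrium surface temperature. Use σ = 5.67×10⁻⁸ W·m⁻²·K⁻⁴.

At equilibrium, absorbed power = emitted power.
Absorbing cross-section = A = 626.0 m²; emitting surface = 2A = 1252 m² (ratio 2).
S·A_cross = εσ·A_surf·T⁴  ⇒  T⁴ = S/(2σ).
T⁴ = 1.00·2470/(2·5.67×10⁻⁸) = 2.178×10¹⁰ K⁴.
T = (2.178×10¹⁰)^(1/4).

T ≈ 384 K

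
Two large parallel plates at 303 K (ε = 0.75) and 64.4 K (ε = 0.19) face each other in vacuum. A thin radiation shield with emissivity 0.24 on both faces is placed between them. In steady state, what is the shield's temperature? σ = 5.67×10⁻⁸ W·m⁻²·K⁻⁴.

In steady state the net flux on the hot side equals that on the cold side.
σ(T₁⁴−T_s⁴)/D₁ = σ(T_s⁴−T₂⁴)/D₂, with D₁ = 1/ε₁+1/ε_s−1 = 4.500, D₂ = 1/ε_s+1/ε₂−1 = 8.430.
Solve for T_s⁴: T_s⁴ = (D₂·T₁⁴ + D₁·T₂⁴)/(D₁+D₂) = 5.501×10⁹ K⁴.

T_s ≈ 272 K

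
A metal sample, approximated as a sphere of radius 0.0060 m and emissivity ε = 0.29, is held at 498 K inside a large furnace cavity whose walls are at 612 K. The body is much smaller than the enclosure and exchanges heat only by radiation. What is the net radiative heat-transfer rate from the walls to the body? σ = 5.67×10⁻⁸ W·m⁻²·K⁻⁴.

For a small grey body in a large enclosure: P_net = εσA(T_body⁴ − T_wall⁴).
A = 4πr² = 4.524×10⁻⁴ m²; T_body⁴ − T_wall⁴ = 6.151×10¹⁰ − 1.403×10¹¹ = -7.878×10¹⁰ K⁴.
|P_net| = 0.29·5.67×10⁻⁸·4.524×10⁻⁴·7.878×10¹⁰.

P_net ≈ 0.586 W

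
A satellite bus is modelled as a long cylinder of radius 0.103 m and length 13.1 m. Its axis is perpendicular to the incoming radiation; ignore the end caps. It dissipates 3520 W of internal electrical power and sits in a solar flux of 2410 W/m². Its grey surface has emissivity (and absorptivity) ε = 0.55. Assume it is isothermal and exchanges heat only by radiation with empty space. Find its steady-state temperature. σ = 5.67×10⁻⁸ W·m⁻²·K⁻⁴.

T ≈ 405 K

At steady state, absorbed solar power + internal power = radiated power.
Absorbed: α·S·A_cross = 0.55·2410·2.699 = 3577 W (cross-section 2rL).
Total input = 3577 + 3520 = 7097 W.
Radiated: εσ·A_surf·T⁴ with A_surf = 2πrL = 8.478 m².
T⁴ = 7097/(0.55·5.67×10⁻⁸·8.478) = 2.684×10¹⁰ K⁴.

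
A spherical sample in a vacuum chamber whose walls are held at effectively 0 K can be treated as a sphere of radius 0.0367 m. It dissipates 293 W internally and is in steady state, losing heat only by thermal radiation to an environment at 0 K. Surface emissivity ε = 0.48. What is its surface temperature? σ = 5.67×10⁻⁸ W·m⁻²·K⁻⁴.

T ≈ 893 K

Steady state: internal power = radiated power, P = εσA T⁴.
Radiating area A = 4πr² = 0.01693 m².
T⁴ = P/(εσA) = 293/(0.48·5.67×10⁻⁸·0.01693) = 6.361×10¹¹ K⁴.
T = (6.361×10¹¹)^(1/4).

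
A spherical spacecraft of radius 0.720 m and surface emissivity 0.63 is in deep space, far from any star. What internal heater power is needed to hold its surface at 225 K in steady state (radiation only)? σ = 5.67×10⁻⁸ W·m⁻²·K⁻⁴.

P ≈ 596 W

P = εσ·4πr²·T⁴.
4πr² = 6.514 m²; T⁴ = 2.563×10⁹ K⁴.
P = 0.63·5.67×10⁻⁸·6.514·2.563×10⁹.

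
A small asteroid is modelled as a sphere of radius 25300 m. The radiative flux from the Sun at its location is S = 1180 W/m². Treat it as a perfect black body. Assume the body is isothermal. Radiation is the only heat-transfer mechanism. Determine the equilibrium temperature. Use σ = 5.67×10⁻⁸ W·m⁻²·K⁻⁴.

T ≈ 269 K

At equilibrium, absorbed power = emitted power.
Absorbing cross-section = πr² = 2.011×10⁹ m²; emitting surface = 4πr² = 8.044×10⁹ m² (ratio 4).
S·A_cross = εσ·A_surf·T⁴  ⇒  T⁴ = S/(4σ).
T⁴ = 1.00·1180/(4·5.67×10⁻⁸) = 5.203×10⁹ K⁴.
T = (5.203×10⁹)^(1/4).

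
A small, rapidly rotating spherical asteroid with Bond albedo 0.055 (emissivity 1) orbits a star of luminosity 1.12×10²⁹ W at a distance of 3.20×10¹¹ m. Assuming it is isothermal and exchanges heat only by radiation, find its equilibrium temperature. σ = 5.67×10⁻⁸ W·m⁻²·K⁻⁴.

T ≈ 776 K

First find the stellar flux at distance d: S = L/(4πd²) = 1.12×10²⁹/(4π·(3.20×10¹¹)²) = 87040 W/m².
For an isothermal sphere, absorbed (1−a)S·πr² = emitted σ·4πr²·T⁴, so T⁴ = (1−a)S/(4σ).
T⁴ = 0.945·87040/(4·5.67×10⁻⁸) = 3.627×10¹¹ K⁴.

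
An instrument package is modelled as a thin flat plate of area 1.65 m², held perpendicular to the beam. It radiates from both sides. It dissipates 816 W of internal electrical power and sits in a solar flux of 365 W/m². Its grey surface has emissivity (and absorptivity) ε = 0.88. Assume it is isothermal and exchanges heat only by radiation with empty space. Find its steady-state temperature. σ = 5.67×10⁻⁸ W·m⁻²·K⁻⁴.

At steady state, absorbed solar power + internal power = radiated power.
Absorbed: α·S·A_cross = 0.88·365·1.650 = 530.0 W (cross-section A).
Total input = 530.0 + 816 = 1346 W.
Radiated: εσ·A_surf·T⁴ with A_surf = 2A = 3.300 m².
T⁴ = 1346/(0.88·5.67×10⁻⁸·3.300) = 8.174×10⁹ K⁴.

T ≈ 301 K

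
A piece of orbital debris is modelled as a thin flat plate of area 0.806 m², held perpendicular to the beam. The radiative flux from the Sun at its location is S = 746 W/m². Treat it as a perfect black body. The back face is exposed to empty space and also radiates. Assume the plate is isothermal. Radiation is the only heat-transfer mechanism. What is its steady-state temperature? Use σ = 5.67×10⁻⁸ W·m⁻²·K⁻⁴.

At equilibrium, absorbed power = emitted power.
Absorbing cross-section = A = 0.8060 m²; emitting surface = 2A = 1.612 m² (ratio 2).
S·A_cross = εσ·A_surf·T⁴  ⇒  T⁴ = S/(2σ).
T⁴ = 1.00·746/(2·5.67×10⁻⁸) = 6.578×10⁹ K⁴.
T = (6.578×10⁹)^(1/4).

T ≈ 285 K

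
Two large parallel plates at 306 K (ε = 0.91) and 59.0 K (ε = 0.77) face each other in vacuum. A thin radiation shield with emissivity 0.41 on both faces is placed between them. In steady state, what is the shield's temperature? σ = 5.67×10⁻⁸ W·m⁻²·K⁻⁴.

In steady state the net flux on the hot side equals that on the cold side.
σ(T₁⁴−T_s⁴)/D₁ = σ(T_s⁴−T₂⁴)/D₂, with D₁ = 1/ε₁+1/ε_s−1 = 2.538, D₂ = 1/ε_s+1/ε₂−1 = 2.738.
Solve for T_s⁴: T_s⁴ = (D₂·T₁⁴ + D₁·T₂⁴)/(D₁+D₂) = 4.556×10⁹ K⁴.

T_s ≈ 260 K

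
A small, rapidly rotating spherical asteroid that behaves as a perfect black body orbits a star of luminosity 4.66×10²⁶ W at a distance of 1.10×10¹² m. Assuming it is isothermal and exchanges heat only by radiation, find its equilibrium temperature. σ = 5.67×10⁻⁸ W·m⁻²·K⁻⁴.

First find the stellar flux at distance d: S = L/(4πd²) = 4.66×10²⁶/(4π·(1.10×10¹²)²) = 30.65 W/m².
For an isothermal sphere, absorbed (1−a)S·πr² = emitted σ·4πr²·T⁴, so T⁴ = (1−a)S/(4σ).
T⁴ = 1.00·30.65/(4·5.67×10⁻⁸) = 1.351×10⁸ K⁴.

T ≈ 108 K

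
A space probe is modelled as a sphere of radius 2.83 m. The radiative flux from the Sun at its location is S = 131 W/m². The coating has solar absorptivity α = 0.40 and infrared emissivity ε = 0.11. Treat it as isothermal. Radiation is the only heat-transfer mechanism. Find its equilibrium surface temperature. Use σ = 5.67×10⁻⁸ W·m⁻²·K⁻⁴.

T ≈ 214 K

At equilibrium, absorbed power = emitted power.
Absorbing cross-section = πr² = 25.16 m²; emitting surface = 4πr² = 100.6 m² (ratio 4).
αS·A_cross = εσ·A_surf·T⁴  ⇒  T⁴ = αS/(ε·4σ).
T⁴ = 0.400·131/(0.11·4·5.67×10⁻⁸) = 2.100×10⁹ K⁴.
T = (2.100×10⁹)^(1/4).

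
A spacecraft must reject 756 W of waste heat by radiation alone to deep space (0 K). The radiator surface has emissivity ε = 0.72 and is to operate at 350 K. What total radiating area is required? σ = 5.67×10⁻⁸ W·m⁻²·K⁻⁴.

A ≈ 1.23 m²

P = εσA T⁴ ⇒ A = P/(εσT⁴).
T⁴ = 1.501×10¹⁰ K⁴.
A = 756/(0.72 × 5.67×10⁻⁸ × 1.501×10¹⁰).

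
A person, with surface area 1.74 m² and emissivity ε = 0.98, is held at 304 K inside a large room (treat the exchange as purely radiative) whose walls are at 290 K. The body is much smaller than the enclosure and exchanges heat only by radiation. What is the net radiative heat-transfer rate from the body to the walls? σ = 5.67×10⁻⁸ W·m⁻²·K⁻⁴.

P_net ≈ 142 W

For a small grey body in a large enclosure: P_net = εσA(T_body⁴ − T_wall⁴).
A = 1.74 m²; T_body⁴ − T_wall⁴ = 8.541×10⁹ − 7.073×10⁹ = 1.468×10⁹ K⁴.
|P_net| = 0.98·5.67×10⁻⁸·1.740·1.468×10⁹.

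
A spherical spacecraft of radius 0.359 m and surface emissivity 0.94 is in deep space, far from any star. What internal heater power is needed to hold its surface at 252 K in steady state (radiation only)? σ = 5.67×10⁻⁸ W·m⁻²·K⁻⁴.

P ≈ 348 W

P = εσ·4πr²·T⁴.
4πr² = 1.620 m²; T⁴ = 4.033×10⁹ K⁴.
P = 0.94·5.67×10⁻⁸·1.620·4.033×10⁹.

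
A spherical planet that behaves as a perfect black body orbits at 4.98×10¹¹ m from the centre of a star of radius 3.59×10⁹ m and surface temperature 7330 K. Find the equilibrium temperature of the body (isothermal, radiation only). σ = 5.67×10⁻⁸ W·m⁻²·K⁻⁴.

T ≈ 440 K

The star's surface emits σT_*⁴; at distance d the flux is S = σT_*⁴(R_*/d)².
S = 5.67×10⁻⁸·(7330)⁴·(3.59×10⁹/4.98×10¹¹)² = 8506 W/m².
For an isothermal sphere T⁴ = (1−a)S/(4σ) = 3.750×10¹⁰ K⁴.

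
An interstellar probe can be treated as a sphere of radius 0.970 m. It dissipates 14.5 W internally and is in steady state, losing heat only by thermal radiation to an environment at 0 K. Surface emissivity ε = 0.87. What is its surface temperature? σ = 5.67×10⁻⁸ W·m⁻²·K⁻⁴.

T ≈ 70.6 K

Steady state: internal power = radiated power, P = εσA T⁴.
Radiating area A = 4πr² = 11.82 m².
T⁴ = P/(εσA) = 14.5/(0.87·5.67×10⁻⁸·11.82) = 2.486×10⁷ K⁴.
T = (2.486×10⁷)^(1/4).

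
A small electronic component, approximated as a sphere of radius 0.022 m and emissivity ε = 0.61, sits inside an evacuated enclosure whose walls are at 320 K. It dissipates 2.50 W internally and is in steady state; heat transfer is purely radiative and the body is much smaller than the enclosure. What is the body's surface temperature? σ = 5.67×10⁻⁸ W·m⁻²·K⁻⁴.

T ≈ 387 K

For a small grey body in a large enclosure, net radiated power = εσA(T⁴ − T_w⁴).
Steady state: P = εσA(T⁴ − T_w⁴) with A = 4πr² = 0.006082 m².
T⁴ = P/(εσA) + T_w⁴ = 2.50/(0.61·5.67×10⁻⁸·0.006082) + (320)⁴
    = 1.188×10¹⁰ + 1.049×10¹⁰ = 2.237×10¹⁰ K⁴.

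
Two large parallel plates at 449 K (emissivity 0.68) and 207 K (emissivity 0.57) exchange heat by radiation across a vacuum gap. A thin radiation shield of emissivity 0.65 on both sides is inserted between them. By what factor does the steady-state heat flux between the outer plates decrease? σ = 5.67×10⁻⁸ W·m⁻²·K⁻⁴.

Without shield: q₀ = σΔ(T⁴)/(1/ε₁+1/ε₂−1) with denominator 2.225.
With shield the two gaps are in series; the resistances add: (1/ε₁+1/ε_s−1)+(1/ε_s+1/ε₂−1) = 2.009+2.293 = 4.302.
Heat-flux ratio q₀/q = 4.302/2.225.

factor ≈ 1.93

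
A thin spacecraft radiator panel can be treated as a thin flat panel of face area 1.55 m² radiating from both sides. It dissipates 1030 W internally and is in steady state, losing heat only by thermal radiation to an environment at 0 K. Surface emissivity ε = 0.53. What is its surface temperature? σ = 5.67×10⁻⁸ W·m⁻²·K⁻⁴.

Steady state: internal power = radiated power, P = εσA T⁴.
Radiating area A = 2·1.55 = 3.100 m².
T⁴ = P/(εσA) = 1030/(0.53·5.67×10⁻⁸·3.100) = 1.106×10¹⁰ K⁴.
T = (1.106×10¹⁰)^(1/4).

T ≈ 324 K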